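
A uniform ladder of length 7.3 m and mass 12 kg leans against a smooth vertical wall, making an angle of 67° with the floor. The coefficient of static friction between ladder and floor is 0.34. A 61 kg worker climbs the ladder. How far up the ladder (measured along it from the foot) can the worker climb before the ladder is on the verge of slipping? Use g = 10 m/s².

d ≈ 6.28 m

Taking torques about the foot of the ladder:
Ladder weight 12×10 = 120 N acts at 3.65 m along the ladder; its horizontal arm is 3.65·cos67° = 1.426 m → τ = 171.1 N·m clockwise.
Worker weight 61×10 = 610 N at distance d → arm d·cos67° → τ = 610·d·0.3907 clockwise.
Wall normal N at the top has arm L sinθ = 6.72 m counterclockwise, so Στ = 0 gives N·6.72 = 171.1 + 238.3·d.
ΣFy = 0 ⇒ N_floor = 730 N, so the maximum friction is μ_s·N_floor = 0.34×730 = 248.2 N. ΣFx = 0 ⇒ N_wall = f, so at the slipping point N = 248.2 N.
Substituting: 248.2×6.72 = 171.1 + 238.3·d ⇒ d = (1668 − 171.1) / 238.3 = 6.28 m.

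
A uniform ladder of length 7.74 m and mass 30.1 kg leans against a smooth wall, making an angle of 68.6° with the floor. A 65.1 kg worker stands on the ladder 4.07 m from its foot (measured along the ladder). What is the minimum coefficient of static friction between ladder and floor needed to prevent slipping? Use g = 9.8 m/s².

μ_min ≈ 0.203

Choose the foot of the ladder as the axis so the floor normal and friction both act there and drop out.
Ladder weight 30.1×9.8 = 295 N acts at 3.87 m along the ladder; its horizontal arm is 3.87·cos68.6° = 1.412 m → τ = 416.5 N·m clockwise.
Worker: 65.1×9.8 = 638 N at 4.07 m → arm 1.485 m → τ = 947.4 N·m clockwise.
Wall normal N acts horizontally at the top; its moment arm is the height L sinθ = 7.74·sin68.6° = 7.206 m, counterclockwise.
Στ = 0 ⇒ N × 7.206 = 1364 ⇒ N = 189.3 N.
ΣFx = 0 ⇒ f = N_wall = 189.3 N. ΣFy = 0 ⇒ N_floor = 933 N.
μ_min = f / N_floor = 189.3 / 933 = 0.203.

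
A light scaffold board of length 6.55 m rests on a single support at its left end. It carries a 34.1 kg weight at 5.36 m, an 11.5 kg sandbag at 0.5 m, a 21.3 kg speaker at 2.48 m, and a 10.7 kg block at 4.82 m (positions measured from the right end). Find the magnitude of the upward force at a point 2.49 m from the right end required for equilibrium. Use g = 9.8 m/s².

Taking torques about the left end:
Weight: 34.1 × 9.8 = 334.2 N down at 5.36 m → arm 1.19 m, τ = 334.2 × 1.19 = 397.7 N·m clockwise.
Sandbag: 11.5 × 9.8 = 112.7 N down at 0.5 m → arm 6.05 m, τ = 112.7 × 6.05 = 681.8 N·m clockwise.
Speaker: 21.3 × 9.8 = 208.7 N down at 2.48 m → arm 4.07 m, τ = 208.7 × 4.07 = 849.4 N·m clockwise.
Block: 10.7 × 9.8 = 104.9 N down at 4.82 m → arm 1.73 m, τ = 104.9 × 1.73 = 181.5 N·m clockwise.
Net moment of the loads = 2110 N·m clockwise.
The upward force F acts at a point 2.49 m from the right end, arm 4.06 m, giving F × 4.06 counterclockwise.
Στ = 0 ⇒ F × 4.06 = 2110 ⇒ F = 2110 / 4.06 = 520 N.

F ≈ 520 N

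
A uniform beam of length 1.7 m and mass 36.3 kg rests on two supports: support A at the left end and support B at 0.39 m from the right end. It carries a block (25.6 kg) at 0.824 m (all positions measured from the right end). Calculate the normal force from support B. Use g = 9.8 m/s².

R_B ≈ 399 N

Take moments about support A.
Beam weight: 36.3 × 9.8 = 355.7 N down at 0.85 m → arm 0.85 m, τ = 355.7 × 0.85 = 302.3 N·m clockwise.
Block: 25.6 × 9.8 = 250.9 N down at 0.824 m → arm 0.876 m, τ = 250.9 × 0.876 = 219.8 N·m clockwise.
Net load moment about support A = 522.1 N·m clockwise.
Reaction R at support B is upward at 0.39 m, arm 1.31 m → moment R × 1.31 counterclockwise.
For rotational equilibrium, R × 1.31 = 522.1, so R = 399 N.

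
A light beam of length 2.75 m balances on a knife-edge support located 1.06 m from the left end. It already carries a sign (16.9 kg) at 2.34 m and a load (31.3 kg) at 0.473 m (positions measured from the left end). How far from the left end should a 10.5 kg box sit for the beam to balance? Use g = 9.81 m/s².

About the knife-edge support (at 1.06 m from the left end):
Sign: 16.9 × 9.81 = 165.8 N down at 2.34 m → arm 1.28 m, τ = 165.8 × 1.28 = 212.2 N·m clockwise.
Load: 31.3 × 9.81 = 307.1 N down at 0.473 m → arm 0.587 m, τ = 307.1 × 0.587 = 180.3 N·m counterclockwise.
Net moment of existing loads = 31.9 N·m clockwise.
The box weighs 10.5 × 9.81 = 103 N and must supply an equal counterclockwise moment, so its lever arm about the knife-edge support is 31.9 / 103 = 0.31 m.
That puts it at 1.06 − 0.31 = 0.75 m from the left end.

x ≈ 0.75 m from the left end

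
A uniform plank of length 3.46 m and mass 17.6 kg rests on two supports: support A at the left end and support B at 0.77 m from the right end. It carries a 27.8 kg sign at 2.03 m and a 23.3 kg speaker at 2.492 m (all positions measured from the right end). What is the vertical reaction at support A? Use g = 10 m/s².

About support B:
Beam weight: 17.6 × 10 = 176 N down at 1.73 m → arm 0.96 m, τ = 176 × 0.96 = 169 N·m counterclockwise.
Sign: 27.8 × 10 = 278 N down at 2.03 m → arm 1.26 m, τ = 278 × 1.26 = 350.3 N·m counterclockwise.
Speaker: 23.3 × 10 = 233 N down at 2.492 m → arm 1.722 m, τ = 233 × 1.722 = 401.2 N·m counterclockwise.
Net load moment about support B = 920.5 N·m counterclockwise.
Reaction R at support A is upward at 3.46 m, arm 2.69 m → moment R × 2.69 clockwise.
For rotational equilibrium, R × 2.69 = 920.5, so R = 342 N.

R_A ≈ 342 N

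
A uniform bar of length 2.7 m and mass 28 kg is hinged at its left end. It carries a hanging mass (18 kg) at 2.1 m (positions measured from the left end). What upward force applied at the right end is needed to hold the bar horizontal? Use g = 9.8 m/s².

Sum moments about the left end (the unknown pivot reaction has zero arm there).
Beam weight: 28 × 9.8 = 274.4 N down at 1.35 m → arm 1.35 m, τ = 274.4 × 1.35 = 370.4 N·m clockwise.
Hanging mass: 18 × 9.8 = 176.4 N down at 2.1 m → arm 2.1 m, τ = 176.4 × 2.1 = 370.4 N·m clockwise.
Net moment of the loads = 740.8 N·m clockwise.
The upward force F acts at the right end, arm 2.7 m, giving F × 2.7 counterclockwise.
For rotational equilibrium, F × 2.7 = 740.8, so F = 740.8 / 2.7 = 274 N.

F ≈ 274 N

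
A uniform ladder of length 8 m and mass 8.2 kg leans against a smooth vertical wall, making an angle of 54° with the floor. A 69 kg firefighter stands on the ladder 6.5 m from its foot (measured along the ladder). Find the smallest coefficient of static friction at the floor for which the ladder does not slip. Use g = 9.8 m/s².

μ_min ≈ 0.566

Sum moments about the foot of the ladder (the floor normal and friction both act there and drop out).
Ladder weight 8.2×9.8 = 80.36 N acts at 4 m along the ladder; its horizontal arm is 4·cos54° = 2.351 m → τ = 188.9 N·m clockwise.
Firefighter: 69×9.8 = 676.2 N at 6.5 m → arm 3.821 m → τ = 2584 N·m clockwise.
Wall normal N acts horizontally at the top; its moment arm is the height L sinθ = 8·sin54° = 6.472 m, counterclockwise.
For rotational equilibrium, N × 6.472 = 2773, so N = 428.5 N.
ΣFx = 0 ⇒ f = N_wall = 428.5 N. ΣFy = 0 ⇒ N_floor = 756.6 N.
μ_min = f / N_floor = 428.5 / 756.6 = 0.566.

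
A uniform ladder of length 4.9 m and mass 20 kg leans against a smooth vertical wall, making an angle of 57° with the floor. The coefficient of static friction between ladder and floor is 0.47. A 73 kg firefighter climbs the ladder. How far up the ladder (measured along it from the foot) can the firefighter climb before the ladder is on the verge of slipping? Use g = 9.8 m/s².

Choose the foot of the ladder as the axis so the floor normal and friction both act there and drop out.
Ladder weight 20×9.8 = 196 N acts at 2.45 m along the ladder; its horizontal arm is 2.45·cos57° = 1.334 m → τ = 261.5 N·m clockwise.
Firefighter weight 73×9.8 = 715.4 N at distance d → arm d·cos57° → τ = 715.4·d·0.5446 clockwise.
Wall normal N at the top has arm L sinθ = 4.109 m counterclockwise, so Στ = 0 gives N·4.109 = 261.5 + 389.6·d.
ΣFy = 0 ⇒ N_floor = 911.4 N, so the maximum friction is μ_s·N_floor = 0.47×911.4 = 428.4 N. ΣFx = 0 ⇒ N_wall = f, so at the slipping point N = 428.4 N.
Substituting: 428.4×4.109 = 261.5 + 389.6·d ⇒ d = (1760 − 261.5) / 389.6 = 3.85 m.

d ≈ 3.85 m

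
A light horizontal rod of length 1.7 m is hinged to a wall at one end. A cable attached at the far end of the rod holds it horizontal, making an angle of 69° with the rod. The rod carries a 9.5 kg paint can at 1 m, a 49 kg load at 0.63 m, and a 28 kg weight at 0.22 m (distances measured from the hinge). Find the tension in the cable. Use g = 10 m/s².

Taking torques about the hinge:
Paint can: 9.5 × 10 = 95 N down at 1 m → arm 1 m, τ = 95 × 1 = 95 N·m clockwise.
Load: 49 × 10 = 490 N down at 0.63 m → arm 0.63 m, τ = 490 × 0.63 = 308.7 N·m clockwise.
Weight: 28 × 10 = 280 N down at 0.22 m → arm 0.22 m, τ = 280 × 0.22 = 61.6 N·m clockwise.
Total clockwise load moment = 465.3 N·m.
The cable tension T acts at 1.7 m; only its component perpendicular to the rod, T sinθ, produces torque. sin 69° = 0.9336.
Balancing moments: T × 1.7 × 0.9336 = 465.3, giving T = 465.3 / 1.587 = 293 N.

T ≈ 293 N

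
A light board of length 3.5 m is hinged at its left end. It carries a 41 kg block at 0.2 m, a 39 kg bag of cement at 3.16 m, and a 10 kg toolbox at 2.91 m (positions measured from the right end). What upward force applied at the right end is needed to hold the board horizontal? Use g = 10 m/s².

Taking torques about the left end:
Block: 41 × 10 = 410 N down at 0.2 m → arm 3.3 m, τ = 410 × 3.3 = 1353 N·m clockwise.
Bag of cement: 39 × 10 = 390 N down at 3.16 m → arm 0.34 m, τ = 390 × 0.34 = 132.6 N·m clockwise.
Toolbox: 10 × 10 = 100 N down at 2.91 m → arm 0.59 m, τ = 100 × 0.59 = 59 N·m clockwise.
Net moment of the loads = 1545 N·m clockwise.
The upward force F acts at the right end, arm 3.5 m, giving F × 3.5 counterclockwise.
Balancing moments: F × 3.5 = 1545, giving F = 1545 / 3.5 = 441 N.

F ≈ 441 N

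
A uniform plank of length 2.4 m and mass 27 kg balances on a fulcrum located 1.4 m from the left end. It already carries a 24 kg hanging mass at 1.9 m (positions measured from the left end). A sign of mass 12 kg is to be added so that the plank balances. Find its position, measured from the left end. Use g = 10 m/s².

x ≈ 0.85 m from the left end

Taking torques about the fulcrum (at 1.4 m from the left end):
Beam weight: 27 × 10 = 270 N down at 1.2 m → arm 0.2 m, τ = 270 × 0.2 = 54 N·m counterclockwise.
Hanging mass: 24 × 10 = 240 N down at 1.9 m → arm 0.5 m, τ = 240 × 0.5 = 120 N·m clockwise.
Net moment of existing loads = 66 N·m clockwise.
The sign weighs 12 × 10 = 120 N and must supply an equal counterclockwise moment, so its lever arm about the fulcrum is 66 / 120 = 0.55 m.
That puts it at 1.4 − 0.55 = 0.85 m from the left end.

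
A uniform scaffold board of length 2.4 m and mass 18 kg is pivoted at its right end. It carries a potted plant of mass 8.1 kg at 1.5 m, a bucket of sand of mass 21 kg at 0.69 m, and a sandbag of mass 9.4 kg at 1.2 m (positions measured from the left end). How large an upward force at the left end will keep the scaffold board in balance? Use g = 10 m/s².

F ≈ 317 N

Sum moments about the right end (the unknown pivot reaction has zero arm there).
Beam weight: 18 × 10 = 180 N down at 1.2 m → arm 1.2 m, τ = 180 × 1.2 = 216 N·m counterclockwise.
Potted plant: 8.1 × 10 = 81 N down at 1.5 m → arm 0.9 m, τ = 81 × 0.9 = 72.9 N·m counterclockwise.
Bucket of sand: 21 × 10 = 210 N down at 0.69 m → arm 1.71 m, τ = 210 × 1.71 = 359.1 N·m counterclockwise.
Sandbag: 9.4 × 10 = 94 N down at 1.2 m → arm 1.2 m, τ = 94 × 1.2 = 112.8 N·m counterclockwise.
Net moment of the loads = 760.8 N·m counterclockwise.
The upward force F acts at the left end, arm 2.4 m, giving F × 2.4 clockwise.
Στ = 0 ⇒ F × 2.4 = 760.8 ⇒ F = 760.8 / 2.4 = 317 N.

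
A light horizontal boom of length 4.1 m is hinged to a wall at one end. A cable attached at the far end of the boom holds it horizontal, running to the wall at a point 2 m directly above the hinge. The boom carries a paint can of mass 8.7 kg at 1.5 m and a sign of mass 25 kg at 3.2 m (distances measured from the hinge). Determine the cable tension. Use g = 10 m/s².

Sum moments about the hinge (the unknown hinge reaction has zero arm there).
Paint can: 8.7 × 10 = 87 N down at 1.5 m → arm 1.5 m, τ = 87 × 1.5 = 130.5 N·m clockwise.
Sign: 25 × 10 = 250 N down at 3.2 m → arm 3.2 m, τ = 250 × 3.2 = 800 N·m clockwise.
Total clockwise load moment = 930.5 N·m.
The cable tension T acts at 4.1 m; only its component perpendicular to the boom, T sinθ, produces torque. sinθ = h/√(h²+d²) = 2/√(2²+4.1²) = 0.4384.
Setting net torque to zero: T × 4.1 × 0.4384 = 930.5 → T = 930.5 / 1.797 = 518 N.

T ≈ 518 N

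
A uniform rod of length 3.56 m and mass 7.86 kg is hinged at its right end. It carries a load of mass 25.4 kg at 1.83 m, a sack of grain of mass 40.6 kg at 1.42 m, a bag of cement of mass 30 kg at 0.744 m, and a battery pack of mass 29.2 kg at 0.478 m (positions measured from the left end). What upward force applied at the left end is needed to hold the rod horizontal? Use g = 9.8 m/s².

F ≈ 879 N

About the right end:
Beam weight: 7.86 × 9.8 = 77.03 N down at 1.78 m → arm 1.78 m, τ = 77.03 × 1.78 = 137.1 N·m counterclockwise.
Load: 25.4 × 9.8 = 248.9 N down at 1.83 m → arm 1.73 m, τ = 248.9 × 1.73 = 430.6 N·m counterclockwise.
Sack of grain: 40.6 × 9.8 = 397.9 N down at 1.42 m → arm 2.14 m, τ = 397.9 × 2.14 = 851.5 N·m counterclockwise.
Bag of cement: 30 × 9.8 = 294 N down at 0.744 m → arm 2.816 m, τ = 294 × 2.816 = 827.9 N·m counterclockwise.
Battery pack: 29.2 × 9.8 = 286.2 N down at 0.478 m → arm 3.082 m, τ = 286.2 × 3.082 = 882.1 N·m counterclockwise.
Net moment of the loads = 3129 N·m counterclockwise.
The upward force F acts at the left end, arm 3.56 m, giving F × 3.56 clockwise.
Setting net torque to zero: F × 3.56 = 3129 → F = 3129 / 3.56 = 879 N.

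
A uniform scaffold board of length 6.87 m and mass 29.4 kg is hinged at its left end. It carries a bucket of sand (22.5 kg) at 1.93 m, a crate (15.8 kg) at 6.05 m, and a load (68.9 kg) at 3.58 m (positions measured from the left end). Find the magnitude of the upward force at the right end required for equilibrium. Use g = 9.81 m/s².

F ≈ 695 N

About the left end:
Beam weight: 29.4 × 9.81 = 288.4 N down at 3.435 m → arm 3.435 m, τ = 288.4 × 3.435 = 990.7 N·m clockwise.
Bucket of sand: 22.5 × 9.81 = 220.7 N down at 1.93 m → arm 1.93 m, τ = 220.7 × 1.93 = 426 N·m clockwise.
Crate: 15.8 × 9.81 = 155 N down at 6.05 m → arm 6.05 m, τ = 155 × 6.05 = 937.8 N·m clockwise.
Load: 68.9 × 9.81 = 675.9 N down at 3.58 m → arm 3.58 m, τ = 675.9 × 3.58 = 2420 N·m clockwise.
Net moment of the loads = 4774 N·m clockwise.
The upward force F acts at the right end, arm 6.87 m, giving F × 6.87 counterclockwise.
For rotational equilibrium, F × 6.87 = 4774, so F = 4774 / 6.87 = 695 N.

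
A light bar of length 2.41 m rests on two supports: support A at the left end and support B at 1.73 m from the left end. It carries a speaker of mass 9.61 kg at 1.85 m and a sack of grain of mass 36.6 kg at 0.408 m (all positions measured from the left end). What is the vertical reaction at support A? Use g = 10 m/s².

R_A ≈ 273 N

Taking torques about support B:
Speaker: 9.61 × 10 = 96.1 N down at 1.85 m → arm 0.12 m, τ = 96.1 × 0.12 = 11.53 N·m clockwise.
Sack of grain: 36.6 × 10 = 366 N down at 0.408 m → arm 1.322 m, τ = 366 × 1.322 = 483.9 N·m counterclockwise.
Net load moment about support B = 472.4 N·m counterclockwise.
Reaction R at support A is upward at 0 m, arm 1.73 m → moment R × 1.73 clockwise.
Balancing moments: R × 1.73 = 472.4, giving R = 273 N.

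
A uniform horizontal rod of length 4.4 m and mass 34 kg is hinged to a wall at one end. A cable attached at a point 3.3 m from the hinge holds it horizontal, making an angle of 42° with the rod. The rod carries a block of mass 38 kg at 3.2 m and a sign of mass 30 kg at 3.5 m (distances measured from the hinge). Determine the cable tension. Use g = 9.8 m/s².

T ≈ 1340 N

Choose the hinge as the axis so the unknown hinge reaction has zero arm there.
Beam weight: 34 × 9.8 = 333.2 N down at 2.2 m → arm 2.2 m, τ = 333.2 × 2.2 = 733 N·m clockwise.
Block: 38 × 9.8 = 372.4 N down at 3.2 m → arm 3.2 m, τ = 372.4 × 3.2 = 1192 N·m clockwise.
Sign: 30 × 9.8 = 294 N down at 3.5 m → arm 3.5 m, τ = 294 × 3.5 = 1029 N·m clockwise.
Total clockwise load moment = 2954 N·m.
The cable tension T acts at 3.3 m; only its component perpendicular to the rod, T sinθ, produces torque. sin 42° = 0.6691.
Στ = 0 ⇒ T × 3.3 × 0.6691 = 2954 ⇒ T = 2954 / 2.208 = 1340 N.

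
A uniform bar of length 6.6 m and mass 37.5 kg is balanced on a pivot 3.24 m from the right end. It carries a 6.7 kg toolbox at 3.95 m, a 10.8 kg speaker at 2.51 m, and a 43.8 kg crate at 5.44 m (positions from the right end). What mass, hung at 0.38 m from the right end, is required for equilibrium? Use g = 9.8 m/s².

Choose the pivot (at 3.24 m from the right end) as the axis so the support reaction has zero arm there.
Beam weight: 37.5 × 9.8 = 367.5 N down at 3.3 m → arm 0.06 m, τ = 367.5 × 0.06 = 22.05 N·m counterclockwise.
Toolbox: 6.7 × 9.8 = 65.66 N down at 3.95 m → arm 0.71 m, τ = 65.66 × 0.71 = 46.62 N·m counterclockwise.
Speaker: 10.8 × 9.8 = 105.8 N down at 2.51 m → arm 0.73 m, τ = 105.8 × 0.73 = 77.23 N·m clockwise.
Crate: 43.8 × 9.8 = 429.2 N down at 5.44 m → arm 2.2 m, τ = 429.2 × 2.2 = 944.2 N·m counterclockwise.
Net moment of known loads = 935.6 N·m counterclockwise.
An unknown mass m at 0.38 m has arm 2.86 m; its moment is m·g·2.86 clockwise.
Στ = 0 ⇒ m × 9.8 × 2.86 = 935.6 ⇒ m = 935.6 / (9.8 × 2.86) = 33.4 kg.

m ≈ 33.4 kg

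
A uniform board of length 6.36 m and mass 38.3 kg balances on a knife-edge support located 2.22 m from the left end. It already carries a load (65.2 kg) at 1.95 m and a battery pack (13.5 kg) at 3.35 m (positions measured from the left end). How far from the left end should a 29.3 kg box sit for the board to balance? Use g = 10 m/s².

About the knife-edge support (at 2.22 m from the left end):
Beam weight: 38.3 × 10 = 383 N down at 3.18 m → arm 0.96 m, τ = 383 × 0.96 = 367.7 N·m clockwise.
Load: 65.2 × 10 = 652 N down at 1.95 m → arm 0.27 m, τ = 652 × 0.27 = 176 N·m counterclockwise.
Battery pack: 13.5 × 10 = 135 N down at 3.35 m → arm 1.13 m, τ = 135 × 1.13 = 152.5 N·m clockwise.
Net moment of existing loads = 344.2 N·m clockwise.
The box weighs 29.3 × 10 = 293 N and must supply an equal counterclockwise moment, so its lever arm about the knife-edge support is 344.2 / 293 = 1.17 m.
That puts it at 2.22 − 1.17 = 1.05 m from the left end.

x ≈ 1.05 m from the left end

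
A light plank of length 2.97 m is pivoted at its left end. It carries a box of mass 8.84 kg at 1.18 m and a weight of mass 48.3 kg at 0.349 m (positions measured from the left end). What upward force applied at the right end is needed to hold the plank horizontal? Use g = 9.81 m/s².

F ≈ 90.1 N

About the left end:
Box: 8.84 × 9.81 = 86.72 N down at 1.18 m → arm 1.18 m, τ = 86.72 × 1.18 = 102.3 N·m clockwise.
Weight: 48.3 × 9.81 = 473.8 N down at 0.349 m → arm 0.349 m, τ = 473.8 × 0.349 = 165.4 N·m clockwise.
Net moment of the loads = 267.7 N·m clockwise.
The upward force F acts at the right end, arm 2.97 m, giving F × 2.97 counterclockwise.
For rotational equilibrium, F × 2.97 = 267.7, so F = 267.7 / 2.97 = 90.1 N.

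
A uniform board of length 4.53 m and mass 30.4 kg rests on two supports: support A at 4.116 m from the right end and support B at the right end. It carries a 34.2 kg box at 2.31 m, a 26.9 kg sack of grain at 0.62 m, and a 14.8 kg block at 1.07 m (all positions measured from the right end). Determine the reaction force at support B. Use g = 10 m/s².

Sum moments about support A (its reaction then has zero moment arm).
Beam weight: 30.4 × 10 = 304 N down at 2.265 m → arm 1.851 m, τ = 304 × 1.851 = 562.7 N·m clockwise.
Box: 34.2 × 10 = 342 N down at 2.31 m → arm 1.806 m, τ = 342 × 1.806 = 617.7 N·m clockwise.
Sack of grain: 26.9 × 10 = 269 N down at 0.62 m → arm 3.496 m, τ = 269 × 3.496 = 940.4 N·m clockwise.
Block: 14.8 × 10 = 148 N down at 1.07 m → arm 3.046 m, τ = 148 × 3.046 = 450.8 N·m clockwise.
Net load moment about support A = 2572 N·m clockwise.
Reaction R at support B is upward at 0 m, arm 4.116 m → moment R × 4.116 counterclockwise.
Setting net torque to zero: R × 4.116 = 2572 → R = 625 N.

R_B ≈ 625 N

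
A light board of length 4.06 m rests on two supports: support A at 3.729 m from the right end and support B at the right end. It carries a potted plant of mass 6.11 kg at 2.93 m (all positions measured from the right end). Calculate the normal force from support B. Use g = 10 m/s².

R_B ≈ 13.1 N

About support A:
Potted plant: 6.11 × 10 = 61.1 N down at 2.93 m → arm 0.799 m, τ = 61.1 × 0.799 = 48.82 N·m clockwise.
Net load moment about support A = 48.82 N·m clockwise.
Reaction R at support B is upward at 0 m, arm 3.729 m → moment R × 3.729 counterclockwise.
For rotational equilibrium, R × 3.729 = 48.82, so R = 13.1 N.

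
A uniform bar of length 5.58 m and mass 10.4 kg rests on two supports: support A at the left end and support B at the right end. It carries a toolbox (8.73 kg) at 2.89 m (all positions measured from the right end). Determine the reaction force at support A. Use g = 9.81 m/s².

Sum moments about support B (its reaction then has zero moment arm).
Beam weight: 10.4 × 9.81 = 102 N down at 2.79 m → arm 2.79 m, τ = 102 × 2.79 = 284.6 N·m counterclockwise.
Toolbox: 8.73 × 9.81 = 85.64 N down at 2.89 m → arm 2.89 m, τ = 85.64 × 2.89 = 247.5 N·m counterclockwise.
Net load moment about support B = 532.1 N·m counterclockwise.
Reaction R at support A is upward at 5.58 m, arm 5.58 m → moment R × 5.58 clockwise.
Balancing moments: R × 5.58 = 532.1, giving R = 95.4 N.

R_A ≈ 95.4 N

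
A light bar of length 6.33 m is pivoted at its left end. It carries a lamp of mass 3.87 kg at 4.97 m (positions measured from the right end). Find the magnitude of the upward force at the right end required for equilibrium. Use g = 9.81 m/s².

F ≈ 8.16 N

Sum moments about the left end (the unknown pivot reaction has zero arm there).
Lamp: 3.87 × 9.81 = 37.96 N down at 4.97 m → arm 1.36 m, τ = 37.96 × 1.36 = 51.63 N·m clockwise.
Net moment of the loads = 51.63 N·m clockwise.
The upward force F acts at the right end, arm 6.33 m, giving F × 6.33 counterclockwise.
For rotational equilibrium, F × 6.33 = 51.63, so F = 51.63 / 6.33 = 8.16 N.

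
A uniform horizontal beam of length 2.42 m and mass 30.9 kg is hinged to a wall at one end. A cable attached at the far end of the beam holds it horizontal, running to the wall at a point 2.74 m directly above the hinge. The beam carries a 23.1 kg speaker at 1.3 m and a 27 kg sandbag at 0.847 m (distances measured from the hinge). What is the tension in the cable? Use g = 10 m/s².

T ≈ 498 N

Take moments about the hinge.
Beam weight: 30.9 × 10 = 309 N down at 1.21 m → arm 1.21 m, τ = 309 × 1.21 = 373.9 N·m clockwise.
Speaker: 23.1 × 10 = 231 N down at 1.3 m → arm 1.3 m, τ = 231 × 1.3 = 300.3 N·m clockwise.
Sandbag: 27 × 10 = 270 N down at 0.847 m → arm 0.847 m, τ = 270 × 0.847 = 228.7 N·m clockwise.
Total clockwise load moment = 902.9 N·m.
The cable tension T acts at 2.42 m; only its component perpendicular to the beam, T sinθ, produces torque. sinθ = h/√(h²+d²) = 2.74/√(2.74²+2.42²) = 0.7495.
Balancing moments: T × 2.42 × 0.7495 = 902.9, giving T = 902.9 / 1.814 = 498 N.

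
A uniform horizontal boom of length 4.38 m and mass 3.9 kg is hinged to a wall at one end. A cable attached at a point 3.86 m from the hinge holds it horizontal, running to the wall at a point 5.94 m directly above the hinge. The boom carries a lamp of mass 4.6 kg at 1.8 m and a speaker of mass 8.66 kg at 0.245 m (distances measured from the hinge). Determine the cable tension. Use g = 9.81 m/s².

T ≈ 57.4 N

Choose the hinge as the axis so the unknown hinge reaction has zero arm there.
Beam weight: 3.9 × 9.81 = 38.26 N down at 2.19 m → arm 2.19 m, τ = 38.26 × 2.19 = 83.79 N·m clockwise.
Lamp: 4.6 × 9.81 = 45.13 N down at 1.8 m → arm 1.8 m, τ = 45.13 × 1.8 = 81.23 N·m clockwise.
Speaker: 8.66 × 9.81 = 84.95 N down at 0.245 m → arm 0.245 m, τ = 84.95 × 0.245 = 20.81 N·m clockwise.
Total clockwise load moment = 185.8 N·m.
The cable tension T acts at 3.86 m; only its component perpendicular to the boom, T sinθ, produces torque. sinθ = h/√(h²+d²) = 5.94/√(5.94²+3.86²) = 0.8385.
Setting net torque to zero: T × 3.86 × 0.8385 = 185.8 → T = 185.8 / 3.237 = 57.4 N.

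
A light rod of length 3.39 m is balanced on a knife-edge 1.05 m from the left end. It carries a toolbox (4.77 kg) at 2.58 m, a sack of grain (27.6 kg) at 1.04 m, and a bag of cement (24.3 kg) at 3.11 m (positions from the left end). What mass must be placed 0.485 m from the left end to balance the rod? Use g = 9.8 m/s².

About the knife-edge (at 1.05 m from the left end):
Toolbox: 4.77 × 9.8 = 46.75 N down at 2.58 m → arm 1.53 m, τ = 46.75 × 1.53 = 71.53 N·m clockwise.
Sack of grain: 27.6 × 9.8 = 270.5 N down at 1.04 m → arm 0.01 m, τ = 270.5 × 0.01 = 2.705 N·m counterclockwise.
Bag of cement: 24.3 × 9.8 = 238.1 N down at 3.11 m → arm 2.06 m, τ = 238.1 × 2.06 = 490.5 N·m clockwise.
Net moment of known loads = 559.3 N·m clockwise.
An unknown mass m at 0.485 m has arm 0.565 m; its moment is m·g·0.565 counterclockwise.
Στ = 0 ⇒ m × 9.8 × 0.565 = 559.3 ⇒ m = 559.3 / (9.8 × 0.565) = 101 kg.

m ≈ 101 kg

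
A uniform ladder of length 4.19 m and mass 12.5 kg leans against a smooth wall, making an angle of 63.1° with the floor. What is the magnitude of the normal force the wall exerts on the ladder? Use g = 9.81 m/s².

Sum moments about the foot of the ladder (the floor normal and friction both act there and drop out).
Ladder weight 12.5×9.81 = 122.6 N acts at 2.095 m along the ladder; its horizontal arm is 2.095·cos63.1° = 0.9479 m → τ = 116.2 N·m clockwise.
Wall normal N acts horizontally at the top; its moment arm is the height L sinθ = 4.19·sin63.1° = 3.737 m, counterclockwise.
Στ = 0 ⇒ N × 3.737 = 116.2 ⇒ N = 31.1 N.

N_wall ≈ 31.1 N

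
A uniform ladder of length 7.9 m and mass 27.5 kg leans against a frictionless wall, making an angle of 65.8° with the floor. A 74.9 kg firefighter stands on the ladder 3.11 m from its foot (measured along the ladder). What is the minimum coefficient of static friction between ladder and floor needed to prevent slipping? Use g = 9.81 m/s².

Take moments about the foot of the ladder.
Ladder weight 27.5×9.81 = 269.8 N acts at 3.95 m along the ladder; its horizontal arm is 3.95·cos65.8° = 1.619 m → τ = 436.8 N·m clockwise.
Firefighter: 74.9×9.81 = 734.8 N at 3.11 m → arm 1.275 m → τ = 936.9 N·m clockwise.
Wall normal N acts horizontally at the top; its moment arm is the height L sinθ = 7.9·sin65.8° = 7.206 m, counterclockwise.
Setting net torque to zero: N × 7.206 = 1374 → N = 190.7 N.
ΣFx = 0 ⇒ f = N_wall = 190.7 N. ΣFy = 0 ⇒ N_floor = 1005 N.
μ_min = f / N_floor = 190.7 / 1005 = 0.19.

μ_min ≈ 0.19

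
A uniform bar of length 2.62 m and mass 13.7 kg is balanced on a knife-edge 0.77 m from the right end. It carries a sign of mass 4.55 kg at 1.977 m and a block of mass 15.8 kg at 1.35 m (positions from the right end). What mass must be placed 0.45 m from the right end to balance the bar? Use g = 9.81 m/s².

m ≈ 68.9 kg

Choose the knife-edge (at 0.77 m from the right end) as the axis so the support reaction has zero arm there.
Beam weight: 13.7 × 9.81 = 134.4 N down at 1.31 m → arm 0.54 m, τ = 134.4 × 0.54 = 72.58 N·m counterclockwise.
Sign: 4.55 × 9.81 = 44.64 N down at 1.977 m → arm 1.207 m, τ = 44.64 × 1.207 = 53.88 N·m counterclockwise.
Block: 15.8 × 9.81 = 155 N down at 1.35 m → arm 0.58 m, τ = 155 × 0.58 = 89.9 N·m counterclockwise.
Net moment of known loads = 216.4 N·m counterclockwise.
An unknown mass m at 0.45 m has arm 0.32 m; its moment is m·g·0.32 clockwise.
Balancing moments: m × 9.81 × 0.32 = 216.4, giving m = 216.4 / (9.81 × 0.32) = 68.9 kg.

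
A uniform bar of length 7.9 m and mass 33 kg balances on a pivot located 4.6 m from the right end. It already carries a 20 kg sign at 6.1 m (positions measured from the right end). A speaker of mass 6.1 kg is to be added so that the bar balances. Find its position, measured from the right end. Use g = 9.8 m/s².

About the pivot (at 4.6 m from the right end):
Beam weight: 33 × 9.8 = 323.4 N down at 3.95 m → arm 0.65 m, τ = 323.4 × 0.65 = 210.2 N·m clockwise.
Sign: 20 × 9.8 = 196 N down at 6.1 m → arm 1.5 m, τ = 196 × 1.5 = 294 N·m counterclockwise.
Net moment of existing loads = 83.8 N·m counterclockwise.
The speaker weighs 6.1 × 9.8 = 59.78 N and must supply an equal clockwise moment, so its lever arm about the pivot is 83.8 / 59.78 = 1.4 m.
That puts it at 4.6 − 1.4 = 3.2 m from the right end.

x ≈ 3.2 m from the right end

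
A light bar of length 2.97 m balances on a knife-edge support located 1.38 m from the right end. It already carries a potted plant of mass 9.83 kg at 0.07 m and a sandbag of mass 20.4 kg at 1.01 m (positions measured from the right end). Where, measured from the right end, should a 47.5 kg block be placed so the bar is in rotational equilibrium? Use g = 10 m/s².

x ≈ 1.81 m from the right end

Taking torques about the knife-edge support (at 1.38 m from the right end):
Potted plant: 9.83 × 10 = 98.3 N down at 0.07 m → arm 1.31 m, τ = 98.3 × 1.31 = 128.8 N·m clockwise.
Sandbag: 20.4 × 10 = 204 N down at 1.01 m → arm 0.37 m, τ = 204 × 0.37 = 75.48 N·m clockwise.
Net moment of existing loads = 204.3 N·m clockwise.
The block weighs 47.5 × 10 = 475 N and must supply an equal counterclockwise moment, so its lever arm about the knife-edge support is 204.3 / 475 = 0.43 m.
That puts it at 1.38 + 0.43 = 1.81 m from the right end.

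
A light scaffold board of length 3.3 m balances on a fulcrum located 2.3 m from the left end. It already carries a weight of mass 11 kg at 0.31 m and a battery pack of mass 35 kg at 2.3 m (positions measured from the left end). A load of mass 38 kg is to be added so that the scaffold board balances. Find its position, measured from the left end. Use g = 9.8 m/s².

Take moments about the fulcrum (at 2.3 m from the left end).
Weight: 11 × 9.8 = 107.8 N down at 0.31 m → arm 1.99 m, τ = 107.8 × 1.99 = 214.5 N·m counterclockwise.
Battery pack: acts at the fulcrum, moment arm 0 → no torque.
Net moment of existing loads = 214.5 N·m counterclockwise.
The load weighs 38 × 9.8 = 372.4 N and must supply an equal clockwise moment, so its lever arm about the fulcrum is 214.5 / 372.4 = 0.576 m.
That puts it at 2.3 + 0.576 = 2.88 m from the left end.

x ≈ 2.88 m from the left end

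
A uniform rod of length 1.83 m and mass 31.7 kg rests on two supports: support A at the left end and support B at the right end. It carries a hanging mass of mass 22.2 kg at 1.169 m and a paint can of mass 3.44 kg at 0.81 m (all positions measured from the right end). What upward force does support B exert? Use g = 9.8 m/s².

R_B ≈ 253 N

Sum moments about support A (its reaction then has zero moment arm).
Beam weight: 31.7 × 9.8 = 310.7 N down at 0.915 m → arm 0.915 m, τ = 310.7 × 0.915 = 284.3 N·m clockwise.
Hanging mass: 22.2 × 9.8 = 217.6 N down at 1.169 m → arm 0.661 m, τ = 217.6 × 0.661 = 143.8 N·m clockwise.
Paint can: 3.44 × 9.8 = 33.71 N down at 0.81 m → arm 1.02 m, τ = 33.71 × 1.02 = 34.38 N·m clockwise.
Net load moment about support A = 462.5 N·m clockwise.
Reaction R at support B is upward at 0 m, arm 1.83 m → moment R × 1.83 counterclockwise.
Στ = 0 ⇒ R × 1.83 = 462.5 ⇒ R = 253 N.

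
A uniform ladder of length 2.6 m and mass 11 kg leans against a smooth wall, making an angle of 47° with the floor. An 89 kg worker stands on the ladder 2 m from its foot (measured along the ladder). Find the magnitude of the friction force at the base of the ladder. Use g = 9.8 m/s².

Sum moments about the foot of the ladder (the floor normal and friction both act there and drop out).
Ladder weight 11×9.8 = 107.8 N acts at 1.3 m along the ladder; its horizontal arm is 1.3·cos47° = 0.8866 m → τ = 95.58 N·m clockwise.
Worker: 89×9.8 = 872.2 N at 2 m → arm 1.364 m → τ = 1190 N·m clockwise.
Wall normal N acts horizontally at the top; its moment arm is the height L sinθ = 2.6·sin47° = 1.902 m, counterclockwise.
Setting net torque to zero: N × 1.902 = 1286 → N = 676 N.
ΣFx = 0: friction at the foot balances the wall's push, so f = N_wall = 676 N.

f ≈ 676 N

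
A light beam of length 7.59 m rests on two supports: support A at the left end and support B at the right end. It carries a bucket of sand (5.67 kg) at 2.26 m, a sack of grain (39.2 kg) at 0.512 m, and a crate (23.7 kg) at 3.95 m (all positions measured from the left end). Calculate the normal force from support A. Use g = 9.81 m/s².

Take moments about support B.
Bucket of sand: 5.67 × 9.81 = 55.62 N down at 2.26 m → arm 5.33 m, τ = 55.62 × 5.33 = 296.5 N·m counterclockwise.
Sack of grain: 39.2 × 9.81 = 384.6 N down at 0.512 m → arm 7.078 m, τ = 384.6 × 7.078 = 2722 N·m counterclockwise.
Crate: 23.7 × 9.81 = 232.5 N down at 3.95 m → arm 3.64 m, τ = 232.5 × 3.64 = 846.3 N·m counterclockwise.
Net load moment about support B = 3865 N·m counterclockwise.
Reaction R at support A is upward at 0 m, arm 7.59 m → moment R × 7.59 clockwise.
Στ = 0 ⇒ R × 7.59 = 3865 ⇒ R = 509 N.

R_A ≈ 509 N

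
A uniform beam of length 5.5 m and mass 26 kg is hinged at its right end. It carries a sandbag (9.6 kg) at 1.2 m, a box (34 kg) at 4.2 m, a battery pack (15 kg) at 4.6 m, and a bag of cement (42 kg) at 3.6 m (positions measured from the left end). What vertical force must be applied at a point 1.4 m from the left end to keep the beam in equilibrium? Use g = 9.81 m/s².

Take moments about the right end.
Beam weight: 26 × 9.81 = 255.1 N down at 2.75 m → arm 2.75 m, τ = 255.1 × 2.75 = 701.5 N·m counterclockwise.
Sandbag: 9.6 × 9.81 = 94.18 N down at 1.2 m → arm 4.3 m, τ = 94.18 × 4.3 = 405 N·m counterclockwise.
Box: 34 × 9.81 = 333.5 N down at 4.2 m → arm 1.3 m, τ = 333.5 × 1.3 = 433.6 N·m counterclockwise.
Battery pack: 15 × 9.81 = 147.2 N down at 4.6 m → arm 0.9 m, τ = 147.2 × 0.9 = 132.5 N·m counterclockwise.
Bag of cement: 42 × 9.81 = 412 N down at 3.6 m → arm 1.9 m, τ = 412 × 1.9 = 782.8 N·m counterclockwise.
Net moment of the loads = 2455 N·m counterclockwise.
The upward force F acts at a point 1.4 m from the left end, arm 4.1 m, giving F × 4.1 clockwise.
Στ = 0 ⇒ F × 4.1 = 2455 ⇒ F = 2455 / 4.1 = 599 N.

F ≈ 599 N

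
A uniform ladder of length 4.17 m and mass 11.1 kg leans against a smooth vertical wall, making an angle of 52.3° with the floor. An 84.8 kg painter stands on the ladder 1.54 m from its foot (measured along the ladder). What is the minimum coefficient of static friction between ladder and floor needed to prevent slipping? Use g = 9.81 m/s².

μ_min ≈ 0.297

Taking torques about the foot of the ladder:
Ladder weight 11.1×9.81 = 108.9 N acts at 2.085 m along the ladder; its horizontal arm is 2.085·cos52.3° = 1.275 m → τ = 138.8 N·m clockwise.
Painter: 84.8×9.81 = 831.9 N at 1.54 m → arm 0.9418 m → τ = 783.5 N·m clockwise.
Wall normal N acts horizontally at the top; its moment arm is the height L sinθ = 4.17·sin52.3° = 3.299 m, counterclockwise.
Στ = 0 ⇒ N × 3.299 = 922.3 ⇒ N = 279.6 N.
ΣFx = 0 ⇒ f = N_wall = 279.6 N. ΣFy = 0 ⇒ N_floor = 940.8 N.
μ_min = f / N_floor = 279.6 / 940.8 = 0.297.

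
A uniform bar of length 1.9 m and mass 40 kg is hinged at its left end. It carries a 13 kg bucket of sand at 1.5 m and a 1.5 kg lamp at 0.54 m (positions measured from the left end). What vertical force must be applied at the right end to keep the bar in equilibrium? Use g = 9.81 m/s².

F ≈ 301 N

Sum moments about the left end (the unknown pivot reaction has zero arm there).
Beam weight: 40 × 9.81 = 392.4 N down at 0.95 m → arm 0.95 m, τ = 392.4 × 0.95 = 372.8 N·m clockwise.
Bucket of sand: 13 × 9.81 = 127.5 N down at 1.5 m → arm 1.5 m, τ = 127.5 × 1.5 = 191.2 N·m clockwise.
Lamp: 1.5 × 9.81 = 14.71 N down at 0.54 m → arm 0.54 m, τ = 14.71 × 0.54 = 7.943 N·m clockwise.
Net moment of the loads = 571.9 N·m clockwise.
The upward force F acts at the right end, arm 1.9 m, giving F × 1.9 counterclockwise.
Στ = 0 ⇒ F × 1.9 = 571.9 ⇒ F = 571.9 / 1.9 = 301 N.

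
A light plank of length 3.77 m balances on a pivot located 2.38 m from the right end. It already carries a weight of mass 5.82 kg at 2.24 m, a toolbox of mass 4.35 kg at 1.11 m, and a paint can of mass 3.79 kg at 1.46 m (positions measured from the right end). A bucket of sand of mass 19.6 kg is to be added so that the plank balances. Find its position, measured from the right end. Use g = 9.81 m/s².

Take moments about the pivot (at 2.38 m from the right end).
Weight: 5.82 × 9.81 = 57.09 N down at 2.24 m → arm 0.14 m, τ = 57.09 × 0.14 = 7.993 N·m clockwise.
Toolbox: 4.35 × 9.81 = 42.67 N down at 1.11 m → arm 1.27 m, τ = 42.67 × 1.27 = 54.19 N·m clockwise.
Paint can: 3.79 × 9.81 = 37.18 N down at 1.46 m → arm 0.92 m, τ = 37.18 × 0.92 = 34.21 N·m clockwise.
Net moment of existing loads = 96.39 N·m clockwise.
The bucket of sand weighs 19.6 × 9.81 = 192.3 N and must supply an equal counterclockwise moment, so its lever arm about the pivot is 96.39 / 192.3 = 0.501 m.
That puts it at 2.38 + 0.501 = 2.88 m from the right end.

x ≈ 2.88 m from the right end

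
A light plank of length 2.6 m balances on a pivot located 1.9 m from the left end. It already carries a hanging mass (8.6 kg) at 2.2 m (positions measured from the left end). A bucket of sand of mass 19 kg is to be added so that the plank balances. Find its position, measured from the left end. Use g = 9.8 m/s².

x ≈ 1.76 m from the left end

Sum moments about the pivot (at 1.9 m from the left end) (the support reaction has zero arm there).
Hanging mass: 8.6 × 9.8 = 84.28 N down at 2.2 m → arm 0.3 m, τ = 84.28 × 0.3 = 25.28 N·m clockwise.
Net moment of existing loads = 25.28 N·m clockwise.
The bucket of sand weighs 19 × 9.8 = 186.2 N and must supply an equal counterclockwise moment, so its lever arm about the pivot is 25.28 / 186.2 = 0.136 m.
That puts it at 1.9 − 0.136 = 1.76 m from the left end.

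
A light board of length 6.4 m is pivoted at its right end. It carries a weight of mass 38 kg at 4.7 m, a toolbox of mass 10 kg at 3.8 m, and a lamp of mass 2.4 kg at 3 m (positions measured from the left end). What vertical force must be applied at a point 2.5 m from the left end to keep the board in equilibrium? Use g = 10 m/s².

F ≈ 253 N

Take moments about the right end.
Weight: 38 × 10 = 380 N down at 4.7 m → arm 1.7 m, τ = 380 × 1.7 = 646 N·m counterclockwise.
Toolbox: 10 × 10 = 100 N down at 3.8 m → arm 2.6 m, τ = 100 × 2.6 = 260 N·m counterclockwise.
Lamp: 2.4 × 10 = 24 N down at 3 m → arm 3.4 m, τ = 24 × 3.4 = 81.6 N·m counterclockwise.
Net moment of the loads = 987.6 N·m counterclockwise.
The upward force F acts at a point 2.5 m from the left end, arm 3.9 m, giving F × 3.9 clockwise.
Balancing moments: F × 3.9 = 987.6, giving F = 987.6 / 3.9 = 253 N.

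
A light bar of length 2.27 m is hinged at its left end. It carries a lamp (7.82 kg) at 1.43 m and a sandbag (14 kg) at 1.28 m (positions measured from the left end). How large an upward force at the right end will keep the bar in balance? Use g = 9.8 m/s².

Take moments about the left end.
Lamp: 7.82 × 9.8 = 76.64 N down at 1.43 m → arm 1.43 m, τ = 76.64 × 1.43 = 109.6 N·m clockwise.
Sandbag: 14 × 9.8 = 137.2 N down at 1.28 m → arm 1.28 m, τ = 137.2 × 1.28 = 175.6 N·m clockwise.
Net moment of the loads = 285.2 N·m clockwise.
The upward force F acts at the right end, arm 2.27 m, giving F × 2.27 counterclockwise.
Balancing moments: F × 2.27 = 285.2, giving F = 285.2 / 2.27 = 126 N.

F ≈ 126 N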